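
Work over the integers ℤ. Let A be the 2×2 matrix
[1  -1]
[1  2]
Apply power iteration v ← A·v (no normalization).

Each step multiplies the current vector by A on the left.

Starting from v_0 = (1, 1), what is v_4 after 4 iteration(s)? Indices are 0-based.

v_4 = (-18, 9)

v_0 = (1, 1).
v_1 = A·v_0 = (0, 3).
v_2 = A·v_1 = (-3, 6).
v_3 = A·v_2 = (-9, 9).
v_4 = A·v_3 = (-18, 9).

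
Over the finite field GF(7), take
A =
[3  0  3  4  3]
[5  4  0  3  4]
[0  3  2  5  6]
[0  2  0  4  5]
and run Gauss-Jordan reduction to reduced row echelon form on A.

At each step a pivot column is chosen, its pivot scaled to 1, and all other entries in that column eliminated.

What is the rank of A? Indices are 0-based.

[1] R0 /= 3  ⇒  (1, 0, 1, 6, 1)
     R1 -= 5·R0  ⇒  (0, 4, 2, 1, 6)
[2] R1 /= 4  ⇒  (0, 1, 4, 2, 5)
     R2 -= 3·R1  ⇒  (0, 0, 4, 6, 5)
     R3 -= 2·R1  ⇒  (0, 0, 6, 0, 2)
[3] R2 /= 4  ⇒  (0, 0, 1, 5, 3)
     R0 -= 1·R2  ⇒  (1, 0, 0, 1, 5)
     R1 -= 4·R2  ⇒  (0, 1, 0, 3, 0)
     R3 -= 6·R2  ⇒  (0, 0, 0, 5, 5)
[4] R3 /= 5  ⇒  (0, 0, 0, 1, 1)
     R0 -= 1·R3  ⇒  (1, 0, 0, 0, 4)
     R1 -= 3·R3  ⇒  (0, 1, 0, 0, 4)
     R2 -= 5·R3  ⇒  (0, 0, 1, 0, 5)

rank = 4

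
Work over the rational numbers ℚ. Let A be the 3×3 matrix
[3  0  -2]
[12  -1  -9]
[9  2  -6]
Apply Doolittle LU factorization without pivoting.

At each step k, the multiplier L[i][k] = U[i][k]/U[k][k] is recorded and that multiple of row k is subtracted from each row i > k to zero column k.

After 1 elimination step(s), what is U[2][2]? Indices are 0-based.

k=0: U[0][0]=3
  eliminate (1,0): mult=4, new row 1: (0, -1, -1); set L[1][0]=4
  eliminate (2,0): mult=3, new row 2: (0, 2, 0); set L[2][0]=3

U[2][2] = 0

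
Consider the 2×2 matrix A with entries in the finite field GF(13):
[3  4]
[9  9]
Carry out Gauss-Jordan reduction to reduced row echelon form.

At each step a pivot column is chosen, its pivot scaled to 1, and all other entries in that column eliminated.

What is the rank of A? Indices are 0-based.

[1] R0 /= 3  ⇒  (1, 10)
     R1 -= 9·R0  ⇒  (0, 10)
[2] R1 /= 10  ⇒  (0, 1)
     R0 -= 10·R1  ⇒  (1, 0)

rank = 2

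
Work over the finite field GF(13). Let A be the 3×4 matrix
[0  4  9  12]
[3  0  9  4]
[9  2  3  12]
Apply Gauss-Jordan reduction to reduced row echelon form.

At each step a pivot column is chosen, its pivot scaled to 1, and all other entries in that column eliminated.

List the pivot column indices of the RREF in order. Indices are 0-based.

pivot columns: 0, 1, 2

[1] R0 <-> R1
[1] R0 /= 3  ⇒  (1, 0, 3, 10)
     R2 -= 9·R0  ⇒  (0, 2, 2, 0)
[2] R1 /= 4  ⇒  (0, 1, 12, 3)
     R2 -= 2·R1  ⇒  (0, 0, 4, 7)
[3] R2 /= 4  ⇒  (0, 0, 1, 5)
     R0 -= 3·R2  ⇒  (1, 0, 0, 8)
     R1 -= 12·R2  ⇒  (0, 1, 0, 8)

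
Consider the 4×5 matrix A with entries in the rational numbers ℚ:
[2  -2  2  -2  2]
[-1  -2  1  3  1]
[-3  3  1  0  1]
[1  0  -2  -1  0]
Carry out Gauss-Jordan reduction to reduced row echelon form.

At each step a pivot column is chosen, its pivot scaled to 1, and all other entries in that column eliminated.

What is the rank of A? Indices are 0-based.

rank = 4

pivot(0,0)=2: scale R0 → (1, -1, 1, -1, 1)
  clear (1,0): R1 −= (-1)R0 → (0, -3, 2, 2, 2)
  clear (2,0): R2 −= (-3)R0 → (0, 0, 4, -3, 4)
  clear (3,0): R3 −= (1)R0 → (0, 1, -3, 0, -1)
pivot(1,1)=-3: scale R1 → (0, 1, -2/3, -2/3, -2/3)
  clear (0,1): R0 −= (-1)R1 → (1, 0, 1/3, -5/3, 1/3)
  clear (3,1): R3 −= (1)R1 → (0, 0, -7/3, 2/3, -1/3)
pivot(2,2)=4: scale R2 → (0, 0, 1, -3/4, 1)
  clear (0,2): R0 −= (1/3)R2 → (1, 0, 0, -17/12, 0)
  clear (1,2): R1 −= (-2/3)R2 → (0, 1, 0, -7/6, 0)
  clear (3,2): R3 −= (-7/3)R2 → (0, 0, 0, -13/12, 2)
pivot(3,3)=-13/12: scale R3 → (0, 0, 0, 1, -24/13)
  clear (0,3): R0 −= (-17/12)R3 → (1, 0, 0, 0, -34/13)
  clear (1,3): R1 −= (-7/6)R3 → (0, 1, 0, 0, -28/13)
  clear (2,3): R2 −= (-3/4)R3 → (0, 0, 1, 0, -5/13)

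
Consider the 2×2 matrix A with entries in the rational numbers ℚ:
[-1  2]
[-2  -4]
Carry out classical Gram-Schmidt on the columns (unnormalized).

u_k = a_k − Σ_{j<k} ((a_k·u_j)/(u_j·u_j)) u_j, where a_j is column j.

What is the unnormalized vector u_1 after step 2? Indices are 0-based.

Step 1: u_0 = a_0 = (-1, -2).
Step 2: u_1 = a_1 − (6/5)·u_0 = (16/5, -8/5).

u_1 = (16/5, -8/5)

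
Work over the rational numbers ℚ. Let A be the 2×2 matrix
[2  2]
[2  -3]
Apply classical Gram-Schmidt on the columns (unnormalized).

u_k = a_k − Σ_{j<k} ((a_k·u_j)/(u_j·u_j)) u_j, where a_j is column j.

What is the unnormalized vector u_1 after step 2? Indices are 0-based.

u_1 = (5/2, -5/2)

Step 1: u_0 = a_0 = (2, 2).
Step 2: u_1 = a_1 − (-1/4)·u_0 = (5/2, -5/2).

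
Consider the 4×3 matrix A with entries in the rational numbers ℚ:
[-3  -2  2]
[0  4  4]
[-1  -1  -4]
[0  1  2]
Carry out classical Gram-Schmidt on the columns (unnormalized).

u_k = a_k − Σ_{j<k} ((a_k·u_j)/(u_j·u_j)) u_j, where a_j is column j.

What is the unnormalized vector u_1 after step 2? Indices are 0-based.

Step 1: u_0 = a_0 = (-3, 0, -1, 0).
Step 2: u_1 = a_1 − (7/10)·u_0 = (1/10, 4, -3/10, 1).

u_1 = (1/10, 4, -3/10, 1)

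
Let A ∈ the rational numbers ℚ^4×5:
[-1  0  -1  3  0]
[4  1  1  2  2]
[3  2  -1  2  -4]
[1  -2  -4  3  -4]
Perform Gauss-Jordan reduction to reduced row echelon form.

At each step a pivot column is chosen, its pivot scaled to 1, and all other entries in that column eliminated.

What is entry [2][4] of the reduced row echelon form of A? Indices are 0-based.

pivot(0,0)=-1: scale R0 → (1, 0, 1, -3, 0)
  clear (1,0): R1 −= (4)R0 → (0, 1, -3, 14, 2)
  clear (2,0): R2 −= (3)R0 → (0, 2, -4, 11, -4)
  clear (3,0): R3 −= (1)R0 → (0, -2, -5, 6, -4)
pivot(1,1)=1: scale R1 → (0, 1, -3, 14, 2)
  clear (2,1): R2 −= (2)R1 → (0, 0, 2, -17, -8)
  clear (3,1): R3 −= (-2)R1 → (0, 0, -11, 34, 0)
pivot(2,2)=2: scale R2 → (0, 0, 1, -17/2, -4)
  clear (0,2): R0 −= (1)R2 → (1, 0, 0, 11/2, 4)
  clear (1,2): R1 −= (-3)R2 → (0, 1, 0, -23/2, -10)
  clear (3,2): R3 −= (-11)R2 → (0, 0, 0, -119/2, -44)
pivot(3,3)=-119/2: scale R3 → (0, 0, 0, 1, 88/119)
  clear (0,3): R0 −= (11/2)R3 → (1, 0, 0, 0, -8/119)
  clear (1,3): R1 −= (-23/2)R3 → (0, 1, 0, 0, -178/119)
  clear (2,3): R2 −= (-17/2)R3 → (0, 0, 1, 0, 16/7)

M[2][4] = 16/7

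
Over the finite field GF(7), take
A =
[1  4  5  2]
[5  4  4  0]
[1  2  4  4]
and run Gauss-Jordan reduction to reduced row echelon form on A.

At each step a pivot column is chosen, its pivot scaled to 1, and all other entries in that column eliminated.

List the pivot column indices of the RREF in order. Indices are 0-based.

pivot columns: 0, 1, 2

pivot(0,0)=1: scale R0 → (1, 4, 5, 2)
  clear (1,0): R1 −= (5)R0 → (0, 5, 0, 4)
  clear (2,0): R2 −= (1)R0 → (0, 5, 6, 2)
pivot(1,1)=5: scale R1 → (0, 1, 0, 5)
  clear (0,1): R0 −= (4)R1 → (1, 0, 5, 3)
  clear (2,1): R2 −= (5)R1 → (0, 0, 6, 5)
pivot(2,2)=6: scale R2 → (0, 0, 1, 2)
  clear (0,2): R0 −= (5)R2 → (1, 0, 0, 0)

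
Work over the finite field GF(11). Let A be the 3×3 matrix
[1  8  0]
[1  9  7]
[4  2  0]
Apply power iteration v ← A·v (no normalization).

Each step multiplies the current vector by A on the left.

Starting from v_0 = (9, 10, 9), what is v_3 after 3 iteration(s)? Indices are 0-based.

v_3 = (1, 1, 2)

v_0 = (9, 10, 9).
v_1 = A·v_0 = (1, 8, 1).
v_2 = A·v_1 = (10, 3, 9).
v_3 = A·v_2 = (1, 1, 2).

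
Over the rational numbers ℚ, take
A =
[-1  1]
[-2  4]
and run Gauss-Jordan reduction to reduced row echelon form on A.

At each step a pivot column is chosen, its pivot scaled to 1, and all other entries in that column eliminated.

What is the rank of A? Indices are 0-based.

rank = 2

[1] R0 /= -1  ⇒  (1, -1)
     R1 -= -2·R0  ⇒  (0, 2)
[2] R1 /= 2  ⇒  (0, 1)
     R0 -= -1·R1  ⇒  (1, 0)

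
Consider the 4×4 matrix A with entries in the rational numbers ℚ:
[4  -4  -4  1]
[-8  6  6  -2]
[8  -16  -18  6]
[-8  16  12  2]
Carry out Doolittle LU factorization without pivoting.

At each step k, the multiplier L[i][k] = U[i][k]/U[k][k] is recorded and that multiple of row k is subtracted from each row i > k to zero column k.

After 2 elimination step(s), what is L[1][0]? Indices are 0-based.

[col 0] pivot 4
  R1 -= -2*R0 → (0, -2, -2, 0)  (L[1][0] := -2)
  R2 -= 2*R0 → (0, -8, -10, 4)  (L[2][0] := 2)
  R3 -= -2*R0 → (0, 8, 4, 4)  (L[3][0] := -2)
[col 1] pivot -2
  R2 -= 4*R1 → (0, 0, -2, 4)  (L[2][1] := 4)
  R3 -= -4*R1 → (0, 0, -4, 4)  (L[3][1] := -4)

L[1][0] = -2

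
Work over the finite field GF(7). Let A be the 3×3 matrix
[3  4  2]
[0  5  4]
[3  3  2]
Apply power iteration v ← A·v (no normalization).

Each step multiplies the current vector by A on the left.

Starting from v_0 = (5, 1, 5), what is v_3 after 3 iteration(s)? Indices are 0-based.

v_3 = (6, 6, 0)

v_0 = (5, 1, 5).
v_1 = A·v_0 = (1, 4, 0).
v_2 = A·v_1 = (5, 6, 1).
v_3 = A·v_2 = (6, 6, 0).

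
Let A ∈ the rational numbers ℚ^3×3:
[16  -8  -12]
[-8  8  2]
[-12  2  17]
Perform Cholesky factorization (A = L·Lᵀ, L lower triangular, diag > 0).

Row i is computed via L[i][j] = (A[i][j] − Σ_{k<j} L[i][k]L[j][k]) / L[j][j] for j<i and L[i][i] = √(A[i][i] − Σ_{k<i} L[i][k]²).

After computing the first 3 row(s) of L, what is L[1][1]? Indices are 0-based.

L[1][1] = 2

Step 1: L[0][0] = √(16) = 4.
  L[1][0] = (-8) / L[0][0] = -2.
Step 2: L[1][1] = √(4) = 2.
  L[2][0] = (-12) / L[0][0] = -3.
  L[2][1] = (-4) / L[1][1] = -2.
Step 3: L[2][2] = √(4) = 2.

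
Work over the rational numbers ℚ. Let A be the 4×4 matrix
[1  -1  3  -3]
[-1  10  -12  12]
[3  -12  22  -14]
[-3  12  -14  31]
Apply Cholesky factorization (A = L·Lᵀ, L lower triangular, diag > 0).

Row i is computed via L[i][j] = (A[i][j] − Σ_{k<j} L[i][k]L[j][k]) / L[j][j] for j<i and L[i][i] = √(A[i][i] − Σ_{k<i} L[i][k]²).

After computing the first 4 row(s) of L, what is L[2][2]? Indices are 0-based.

Step 1: L[0][0] = √(1) = 1.
  L[1][0] = (-1) / L[0][0] = -1.
Step 2: L[1][1] = √(9) = 3.
  L[2][0] = (3) / L[0][0] = 3.
  L[2][1] = (-9) / L[1][1] = -3.
Step 3: L[2][2] = √(4) = 2.
  L[3][0] = (-3) / L[0][0] = -3.
  L[3][1] = (9) / L[1][1] = 3.
  L[3][2] = (4) / L[2][2] = 2.
Step 4: L[3][3] = √(9) = 3.

L[2][2] = 2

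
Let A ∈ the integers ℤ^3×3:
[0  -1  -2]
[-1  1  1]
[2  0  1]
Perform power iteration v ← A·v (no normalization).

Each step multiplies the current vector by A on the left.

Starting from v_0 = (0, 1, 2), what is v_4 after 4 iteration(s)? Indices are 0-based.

v_0 = (0, 1, 2).
v_1 = A·v_0 = (-5, 3, 2).
v_2 = A·v_1 = (-7, 10, -8).
v_3 = A·v_2 = (6, 9, -22).
v_4 = A·v_3 = (35, -19, -10).

v_4 = (35, -19, -10)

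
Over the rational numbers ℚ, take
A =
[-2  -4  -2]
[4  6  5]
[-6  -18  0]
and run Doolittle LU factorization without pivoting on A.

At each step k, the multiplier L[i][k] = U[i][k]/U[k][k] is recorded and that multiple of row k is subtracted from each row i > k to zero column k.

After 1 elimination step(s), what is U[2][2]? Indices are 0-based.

k=0: U[0][0]=-2
  eliminate (1,0): mult=-2, new row 1: (0, -2, 1); set L[1][0]=-2
  eliminate (2,0): mult=3, new row 2: (0, -6, 6); set L[2][0]=3

U[2][2] = 6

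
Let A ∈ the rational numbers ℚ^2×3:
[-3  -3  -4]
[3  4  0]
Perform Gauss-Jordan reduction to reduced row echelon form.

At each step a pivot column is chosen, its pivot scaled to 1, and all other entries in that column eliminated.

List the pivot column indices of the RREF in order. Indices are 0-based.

pivot columns: 0, 1

pivot(0,0)=-3: scale R0 → (1, 1, 4/3)
  clear (1,0): R1 −= (3)R0 → (0, 1, -4)
pivot(1,1)=1: scale R1 → (0, 1, -4)
  clear (0,1): R0 −= (1)R1 → (1, 0, 16/3)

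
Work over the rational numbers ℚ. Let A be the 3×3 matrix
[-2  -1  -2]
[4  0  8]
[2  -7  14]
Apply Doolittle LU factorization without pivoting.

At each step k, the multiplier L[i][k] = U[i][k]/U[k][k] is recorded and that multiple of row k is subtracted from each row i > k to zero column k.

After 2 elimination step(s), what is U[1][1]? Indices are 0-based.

[col 0] pivot -2
  R1 -= -2*R0 → (0, -2, 4)  (L[1][0] := -2)
  R2 -= -1*R0 → (0, -8, 12)  (L[2][0] := -1)
[col 1] pivot -2
  R2 -= 4*R1 → (0, 0, -4)  (L[2][1] := 4)

U[1][1] = -2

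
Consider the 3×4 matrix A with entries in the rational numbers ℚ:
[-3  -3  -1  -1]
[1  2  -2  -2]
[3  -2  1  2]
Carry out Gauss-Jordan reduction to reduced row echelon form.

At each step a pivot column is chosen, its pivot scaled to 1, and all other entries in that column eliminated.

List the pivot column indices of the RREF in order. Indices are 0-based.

pivot columns: 0, 1, 2

step 1: normalize row 0 (÷-3) = (1, 1, 1/3, 1/3)
  row 1: subtract 1×row0 = (0, 1, -7/3, -7/3)
  row 2: subtract 3×row0 = (0, -5, 0, 1)
step 2: normalize row 1 (÷1) = (0, 1, -7/3, -7/3)
  row 0: subtract 1×row1 = (1, 0, 8/3, 8/3)
  row 2: subtract -5×row1 = (0, 0, -35/3, -32/3)
step 3: normalize row 2 (÷-35/3) = (0, 0, 1, 32/35)
  row 0: subtract 8/3×row2 = (1, 0, 0, 8/35)
  row 1: subtract -7/3×row2 = (0, 1, 0, -1/5)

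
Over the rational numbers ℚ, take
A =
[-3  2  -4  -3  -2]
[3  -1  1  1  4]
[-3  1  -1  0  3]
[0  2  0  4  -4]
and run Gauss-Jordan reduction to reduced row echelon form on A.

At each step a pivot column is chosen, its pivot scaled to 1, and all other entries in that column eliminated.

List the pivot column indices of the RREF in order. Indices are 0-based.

step 1: normalize row 0 (÷-3) = (1, -2/3, 4/3, 1, 2/3)
  row 1: subtract 3×row0 = (0, 1, -3, -2, 2)
  row 2: subtract -3×row0 = (0, -1, 3, 3, 5)
step 2: normalize row 1 (÷1) = (0, 1, -3, -2, 2)
  row 0: subtract -2/3×row1 = (1, 0, -2/3, -1/3, 2)
  row 2: subtract -1×row1 = (0, 0, 0, 1, 7)
  row 3: subtract 2×row1 = (0, 0, 6, 8, -8)
step 3: exchange rows 2,3
step 3: normalize row 2 (÷6) = (0, 0, 1, 4/3, -4/3)
  row 0: subtract -2/3×row2 = (1, 0, 0, 5/9, 10/9)
  row 1: subtract -3×row2 = (0, 1, 0, 2, -2)
step 4: normalize row 3 (÷1) = (0, 0, 0, 1, 7)
  row 0: subtract 5/9×row3 = (1, 0, 0, 0, -25/9)
  row 1: subtract 2×row3 = (0, 1, 0, 0, -16)
  row 2: subtract 4/3×row3 = (0, 0, 1, 0, -32/3)

pivot columns: 0, 1, 2, 3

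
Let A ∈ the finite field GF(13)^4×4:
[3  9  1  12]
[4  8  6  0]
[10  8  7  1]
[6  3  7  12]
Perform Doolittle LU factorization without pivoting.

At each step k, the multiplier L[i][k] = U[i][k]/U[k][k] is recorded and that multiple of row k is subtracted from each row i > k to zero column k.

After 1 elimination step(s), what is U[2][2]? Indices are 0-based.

U[2][2] = 8

[col 0] pivot 3
  R1 -= 10*R0 → (0, 9, 9, 10)  (L[1][0] := 10)
  R2 -= 12*R0 → (0, 4, 8, 0)  (L[2][0] := 12)
  R3 -= 2*R0 → (0, 11, 5, 1)  (L[3][0] := 2)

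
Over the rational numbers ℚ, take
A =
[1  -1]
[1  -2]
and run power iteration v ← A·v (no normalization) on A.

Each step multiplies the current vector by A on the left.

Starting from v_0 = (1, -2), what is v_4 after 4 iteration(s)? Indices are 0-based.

v_4 = (-7, -19)

v_0 = (1, -2).
v_1 = A·v_0 = (3, 5).
v_2 = A·v_1 = (-2, -7).
v_3 = A·v_2 = (5, 12).
v_4 = A·v_3 = (-7, -19).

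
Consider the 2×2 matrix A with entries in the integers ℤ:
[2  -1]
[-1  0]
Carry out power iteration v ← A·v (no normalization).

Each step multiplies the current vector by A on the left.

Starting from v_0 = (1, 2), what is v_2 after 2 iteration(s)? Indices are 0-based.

v_2 = (1, 0)

v_0 = (1, 2).
v_1 = A·v_0 = (0, -1).
v_2 = A·v_1 = (1, 0).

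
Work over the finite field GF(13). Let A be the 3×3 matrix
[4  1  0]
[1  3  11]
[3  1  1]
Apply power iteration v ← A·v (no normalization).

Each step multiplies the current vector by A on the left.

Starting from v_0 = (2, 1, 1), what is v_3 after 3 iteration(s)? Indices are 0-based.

v_0 = (2, 1, 1).
v_1 = A·v_0 = (9, 3, 8).
v_2 = A·v_1 = (0, 2, 12).
v_3 = A·v_2 = (2, 8, 1).

v_3 = (2, 8, 1)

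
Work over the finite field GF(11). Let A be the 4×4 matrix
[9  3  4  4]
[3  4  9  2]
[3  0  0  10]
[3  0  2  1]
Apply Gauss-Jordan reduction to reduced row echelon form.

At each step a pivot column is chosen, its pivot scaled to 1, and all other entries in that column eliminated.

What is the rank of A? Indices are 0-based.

rank = 4

pivot(0,0)=9: scale R0 → (1, 4, 9, 9)
  clear (1,0): R1 −= (3)R0 → (0, 3, 4, 8)
  clear (2,0): R2 −= (3)R0 → (0, 10, 6, 5)
  clear (3,0): R3 −= (3)R0 → (0, 10, 8, 7)
pivot(1,1)=3: scale R1 → (0, 1, 5, 10)
  clear (0,1): R0 −= (4)R1 → (1, 0, 0, 2)
  clear (2,1): R2 −= (10)R1 → (0, 0, 0, 4)
  clear (3,1): R3 −= (10)R1 → (0, 0, 2, 6)
pivot(2,2): swap R2↔R3
pivot(2,2)=2: scale R2 → (0, 0, 1, 3)
  clear (1,2): R1 −= (5)R2 → (0, 1, 0, 6)
pivot(3,3)=4: scale R3 → (0, 0, 0, 1)
  clear (0,3): R0 −= (2)R3 → (1, 0, 0, 0)
  clear (1,3): R1 −= (6)R3 → (0, 1, 0, 0)
  clear (2,3): R2 −= (3)R3 → (0, 0, 1, 0)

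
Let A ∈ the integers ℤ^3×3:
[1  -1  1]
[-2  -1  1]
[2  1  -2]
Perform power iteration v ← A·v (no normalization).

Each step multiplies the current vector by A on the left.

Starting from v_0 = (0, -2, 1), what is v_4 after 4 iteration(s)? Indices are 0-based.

v_4 = (-67, -145, 200)

v_0 = (0, -2, 1).
v_1 = A·v_0 = (3, 3, -4).
v_2 = A·v_1 = (-4, -13, 17).
v_3 = A·v_2 = (26, 38, -55).
v_4 = A·v_3 = (-67, -145, 200).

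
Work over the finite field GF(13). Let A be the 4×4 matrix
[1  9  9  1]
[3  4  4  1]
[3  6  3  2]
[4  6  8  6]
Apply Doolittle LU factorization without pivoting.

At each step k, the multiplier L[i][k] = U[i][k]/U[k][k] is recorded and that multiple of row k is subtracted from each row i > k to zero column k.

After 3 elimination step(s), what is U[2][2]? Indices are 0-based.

Step 1: pivot at (0,0) is 1.
  row1 ← row1 − (3)·row0  ⇒  L[1][0]=3, U row1=(0, 3, 3, 11)
  row2 ← row2 − (3)·row0  ⇒  L[2][0]=3, U row2=(0, 5, 2, 12)
  row3 ← row3 − (4)·row0  ⇒  L[3][0]=4, U row3=(0, 9, 11, 2)
Step 2: pivot at (1,1) is 3.
  row2 ← row2 − (6)·row1  ⇒  L[2][1]=6, U row2=(0, 0, 10, 11)
  row3 ← row3 − (3)·row1  ⇒  L[3][1]=3, U row3=(0, 0, 2, 8)
Step 3: pivot at (2,2) is 10.
  row3 ← row3 − (8)·row2  ⇒  L[3][2]=8, U row3=(0, 0, 0, 11)

U[2][2] = 10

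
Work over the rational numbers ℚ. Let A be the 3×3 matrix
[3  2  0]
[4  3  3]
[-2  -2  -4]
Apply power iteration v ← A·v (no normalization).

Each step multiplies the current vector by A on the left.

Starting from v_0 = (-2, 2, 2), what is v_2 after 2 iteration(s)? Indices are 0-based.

v_2 = (2, -20, 28)

v_0 = (-2, 2, 2).
v_1 = A·v_0 = (-2, 4, -8).
v_2 = A·v_1 = (2, -20, 28).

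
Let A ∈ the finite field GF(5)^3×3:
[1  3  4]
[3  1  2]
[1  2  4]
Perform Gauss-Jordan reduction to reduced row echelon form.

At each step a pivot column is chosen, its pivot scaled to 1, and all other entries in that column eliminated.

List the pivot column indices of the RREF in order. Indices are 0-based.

[1] R0 /= 1  ⇒  (1, 3, 4)
     R1 -= 3·R0  ⇒  (0, 2, 0)
     R2 -= 1·R0  ⇒  (0, 4, 0)
[2] R1 /= 2  ⇒  (0, 1, 0)
     R0 -= 3·R1  ⇒  (1, 0, 4)
     R2 -= 4·R1  ⇒  (0, 0, 0)
column 2 empty below row 2

pivot columns: 0, 1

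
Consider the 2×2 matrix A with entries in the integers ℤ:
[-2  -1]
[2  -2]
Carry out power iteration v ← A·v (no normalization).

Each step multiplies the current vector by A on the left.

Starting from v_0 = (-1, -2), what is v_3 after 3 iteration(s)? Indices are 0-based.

v_3 = (16, -28)

v_0 = (-1, -2).
v_1 = A·v_0 = (4, 2).
v_2 = A·v_1 = (-10, 4).
v_3 = A·v_2 = (16, -28).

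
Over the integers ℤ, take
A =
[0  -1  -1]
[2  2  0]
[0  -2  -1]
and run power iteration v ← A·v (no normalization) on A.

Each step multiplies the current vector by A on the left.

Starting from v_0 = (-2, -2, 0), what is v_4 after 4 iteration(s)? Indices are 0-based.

v_4 = (4, -32, 20)

v_0 = (-2, -2, 0).
v_1 = A·v_0 = (2, -8, 4).
v_2 = A·v_1 = (4, -12, 12).
v_3 = A·v_2 = (0, -16, 12).
v_4 = A·v_3 = (4, -32, 20).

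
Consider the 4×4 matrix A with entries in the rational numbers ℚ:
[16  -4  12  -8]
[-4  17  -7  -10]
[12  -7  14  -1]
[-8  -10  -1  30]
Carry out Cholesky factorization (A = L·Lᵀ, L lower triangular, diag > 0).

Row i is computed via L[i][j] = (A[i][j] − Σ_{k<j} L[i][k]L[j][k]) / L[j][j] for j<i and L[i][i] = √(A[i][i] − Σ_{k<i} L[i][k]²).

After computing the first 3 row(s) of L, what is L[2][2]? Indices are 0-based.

Step 1: L[0][0] = √(16) = 4.
  L[1][0] = (-4) / L[0][0] = -1.
Step 2: L[1][1] = √(16) = 4.
  L[2][0] = (12) / L[0][0] = 3.
  L[2][1] = (-4) / L[1][1] = -1.
Step 3: L[2][2] = √(4) = 2.

L[2][2] = 2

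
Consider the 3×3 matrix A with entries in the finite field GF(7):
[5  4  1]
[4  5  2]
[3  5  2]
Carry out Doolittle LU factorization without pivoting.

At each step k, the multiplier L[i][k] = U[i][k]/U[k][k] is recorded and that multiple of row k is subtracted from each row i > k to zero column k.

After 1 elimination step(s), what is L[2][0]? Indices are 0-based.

L[2][0] = 2

[col 0] pivot 5
  R1 -= 5*R0 → (0, 6, 4)  (L[1][0] := 5)
  R2 -= 2*R0 → (0, 4, 0)  (L[2][0] := 2)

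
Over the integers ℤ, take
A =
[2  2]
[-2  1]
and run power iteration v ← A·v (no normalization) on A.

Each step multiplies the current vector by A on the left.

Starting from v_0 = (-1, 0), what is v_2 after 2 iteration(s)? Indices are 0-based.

v_0 = (-1, 0).
v_1 = A·v_0 = (-2, 2).
v_2 = A·v_1 = (0, 6).

v_2 = (0, 6)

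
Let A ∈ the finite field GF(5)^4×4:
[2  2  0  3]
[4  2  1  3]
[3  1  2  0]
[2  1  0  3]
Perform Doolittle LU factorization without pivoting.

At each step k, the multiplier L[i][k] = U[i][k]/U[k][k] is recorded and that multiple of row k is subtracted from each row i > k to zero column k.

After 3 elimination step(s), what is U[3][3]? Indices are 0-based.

U[3][3] = 2

k=0: U[0][0]=2
  eliminate (1,0): mult=2, new row 1: (0, 3, 1, 2); set L[1][0]=2
  eliminate (2,0): mult=4, new row 2: (0, 3, 2, 3); set L[2][0]=4
  eliminate (3,0): mult=1, new row 3: (0, 4, 0, 0); set L[3][0]=1
k=1: U[1][1]=3
  eliminate (2,1): mult=1, new row 2: (0, 0, 1, 1); set L[2][1]=1
  eliminate (3,1): mult=3, new row 3: (0, 0, 2, 4); set L[3][1]=3
k=2: U[2][2]=1
  eliminate (3,2): mult=2, new row 3: (0, 0, 0, 2); set L[3][2]=2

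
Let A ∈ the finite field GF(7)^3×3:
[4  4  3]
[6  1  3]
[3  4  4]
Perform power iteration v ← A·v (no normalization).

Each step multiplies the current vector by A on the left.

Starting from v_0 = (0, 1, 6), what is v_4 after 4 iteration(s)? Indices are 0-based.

v_0 = (0, 1, 6).
v_1 = A·v_0 = (1, 5, 0).
v_2 = A·v_1 = (3, 4, 2).
v_3 = A·v_2 = (6, 0, 5).
v_4 = A·v_3 = (4, 2, 3).

v_4 = (4, 2, 3)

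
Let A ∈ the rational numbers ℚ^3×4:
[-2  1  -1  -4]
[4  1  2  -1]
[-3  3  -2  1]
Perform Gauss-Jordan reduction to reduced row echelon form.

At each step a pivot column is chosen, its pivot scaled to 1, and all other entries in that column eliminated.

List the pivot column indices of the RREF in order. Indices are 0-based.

step 1: normalize row 0 (÷-2) = (1, -1/2, 1/2, 2)
  row 1: subtract 4×row0 = (0, 3, 0, -9)
  row 2: subtract -3×row0 = (0, 3/2, -1/2, 7)
step 2: normalize row 1 (÷3) = (0, 1, 0, -3)
  row 0: subtract -1/2×row1 = (1, 0, 1/2, 1/2)
  row 2: subtract 3/2×row1 = (0, 0, -1/2, 23/2)
step 3: normalize row 2 (÷-1/2) = (0, 0, 1, -23)
  row 0: subtract 1/2×row2 = (1, 0, 0, 12)

pivot columns: 0, 1, 2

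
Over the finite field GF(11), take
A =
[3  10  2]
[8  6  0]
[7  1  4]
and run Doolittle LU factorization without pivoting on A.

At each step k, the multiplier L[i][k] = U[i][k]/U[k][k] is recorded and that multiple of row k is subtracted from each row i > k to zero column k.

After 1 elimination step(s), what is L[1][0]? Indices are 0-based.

L[1][0] = 10

k=0: U[0][0]=3
  eliminate (1,0): mult=10, new row 1: (0, 5, 2); set L[1][0]=10
  eliminate (2,0): mult=6, new row 2: (0, 7, 3); set L[2][0]=6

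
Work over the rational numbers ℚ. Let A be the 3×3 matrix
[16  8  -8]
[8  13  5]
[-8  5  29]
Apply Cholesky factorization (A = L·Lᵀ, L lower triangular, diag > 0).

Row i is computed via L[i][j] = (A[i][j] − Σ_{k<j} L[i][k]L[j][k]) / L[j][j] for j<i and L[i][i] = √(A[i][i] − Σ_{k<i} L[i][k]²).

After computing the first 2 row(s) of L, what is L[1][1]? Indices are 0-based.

Step 1: L[0][0] = √(16) = 4.
  L[1][0] = (8) / L[0][0] = 2.
Step 2: L[1][1] = √(9) = 3.

L[1][1] = 3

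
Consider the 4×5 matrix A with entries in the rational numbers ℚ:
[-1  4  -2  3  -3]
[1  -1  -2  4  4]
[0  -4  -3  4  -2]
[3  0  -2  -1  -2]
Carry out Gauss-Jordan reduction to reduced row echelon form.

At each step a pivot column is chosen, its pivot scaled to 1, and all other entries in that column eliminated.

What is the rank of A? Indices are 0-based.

step 1: normalize row 0 (÷-1) = (1, -4, 2, -3, 3)
  row 1: subtract 1×row0 = (0, 3, -4, 7, 1)
  row 3: subtract 3×row0 = (0, 12, -8, 8, -11)
step 2: normalize row 1 (÷3) = (0, 1, -4/3, 7/3, 1/3)
  row 0: subtract -4×row1 = (1, 0, -10/3, 19/3, 13/3)
  row 2: subtract -4×row1 = (0, 0, -25/3, 40/3, -2/3)
  row 3: subtract 12×row1 = (0, 0, 8, -20, -15)
step 3: normalize row 2 (÷-25/3) = (0, 0, 1, -8/5, 2/25)
  row 0: subtract -10/3×row2 = (1, 0, 0, 1, 23/5)
  row 1: subtract -4/3×row2 = (0, 1, 0, 1/5, 11/25)
  row 3: subtract 8×row2 = (0, 0, 0, -36/5, -391/25)
step 4: normalize row 3 (÷-36/5) = (0, 0, 0, 1, 391/180)
  row 0: subtract 1×row3 = (1, 0, 0, 0, 437/180)
  row 1: subtract 1/5×row3 = (0, 1, 0, 0, 1/180)
  row 2: subtract -8/5×row3 = (0, 0, 1, 0, 32/9)

rank = 4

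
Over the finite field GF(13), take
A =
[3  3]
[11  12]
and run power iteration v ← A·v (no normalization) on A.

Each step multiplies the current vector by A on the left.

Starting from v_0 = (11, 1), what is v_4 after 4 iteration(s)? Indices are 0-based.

v_4 = (5, 11)

v_0 = (11, 1).
v_1 = A·v_0 = (10, 3).
v_2 = A·v_1 = (0, 3).
v_3 = A·v_2 = (9, 10).
v_4 = A·v_3 = (5, 11).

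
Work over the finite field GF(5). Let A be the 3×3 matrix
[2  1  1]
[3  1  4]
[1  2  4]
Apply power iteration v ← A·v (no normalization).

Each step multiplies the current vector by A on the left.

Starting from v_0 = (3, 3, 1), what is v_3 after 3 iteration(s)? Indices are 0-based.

v_3 = (0, 1, 1)

v_0 = (3, 3, 1).
v_1 = A·v_0 = (0, 1, 3).
v_2 = A·v_1 = (4, 3, 4).
v_3 = A·v_2 = (0, 1, 1).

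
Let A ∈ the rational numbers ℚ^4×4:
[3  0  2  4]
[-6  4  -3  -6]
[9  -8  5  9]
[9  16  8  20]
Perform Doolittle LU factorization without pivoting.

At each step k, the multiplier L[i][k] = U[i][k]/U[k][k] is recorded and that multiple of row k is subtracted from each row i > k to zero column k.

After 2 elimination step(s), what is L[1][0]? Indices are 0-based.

L[1][0] = -2

k=0: U[0][0]=3
  eliminate (1,0): mult=-2, new row 1: (0, 4, 1, 2); set L[1][0]=-2
  eliminate (2,0): mult=3, new row 2: (0, -8, -1, -3); set L[2][0]=3
  eliminate (3,0): mult=3, new row 3: (0, 16, 2, 8); set L[3][0]=3
k=1: U[1][1]=4
  eliminate (2,1): mult=-2, new row 2: (0, 0, 1, 1); set L[2][1]=-2
  eliminate (3,1): mult=4, new row 3: (0, 0, -2, 0); set L[3][1]=4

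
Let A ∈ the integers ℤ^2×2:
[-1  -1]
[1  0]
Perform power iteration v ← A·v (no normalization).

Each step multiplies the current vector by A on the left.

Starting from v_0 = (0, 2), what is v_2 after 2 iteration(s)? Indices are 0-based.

v_0 = (0, 2).
v_1 = A·v_0 = (-2, 0).
v_2 = A·v_1 = (2, -2).

v_2 = (2, -2)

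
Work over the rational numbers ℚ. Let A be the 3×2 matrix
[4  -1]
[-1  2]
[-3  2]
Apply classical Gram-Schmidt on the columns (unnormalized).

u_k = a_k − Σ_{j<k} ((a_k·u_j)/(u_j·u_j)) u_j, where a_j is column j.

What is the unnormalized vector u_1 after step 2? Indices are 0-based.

Step 1: u_0 = a_0 = (4, -1, -3).
Step 2: u_1 = a_1 − (-6/13)·u_0 = (11/13, 20/13, 8/13).

u_1 = (11/13, 20/13, 8/13)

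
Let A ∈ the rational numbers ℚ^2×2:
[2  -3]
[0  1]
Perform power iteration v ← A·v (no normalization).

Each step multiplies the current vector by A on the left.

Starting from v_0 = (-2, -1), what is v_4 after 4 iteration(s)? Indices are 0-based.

v_4 = (13, -1)

v_0 = (-2, -1).
v_1 = A·v_0 = (-1, -1).
v_2 = A·v_1 = (1, -1).
v_3 = A·v_2 = (5, -1).
v_4 = A·v_3 = (13, -1).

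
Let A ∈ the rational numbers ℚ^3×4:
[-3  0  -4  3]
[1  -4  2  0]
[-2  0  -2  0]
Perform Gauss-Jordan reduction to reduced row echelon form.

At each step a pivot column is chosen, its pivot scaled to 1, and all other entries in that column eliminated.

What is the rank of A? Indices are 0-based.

pivot(0,0)=-3: scale R0 → (1, 0, 4/3, -1)
  clear (1,0): R1 −= (1)R0 → (0, -4, 2/3, 1)
  clear (2,0): R2 −= (-2)R0 → (0, 0, 2/3, -2)
pivot(1,1)=-4: scale R1 → (0, 1, -1/6, -1/4)
pivot(2,2)=2/3: scale R2 → (0, 0, 1, -3)
  clear (0,2): R0 −= (4/3)R2 → (1, 0, 0, 3)
  clear (1,2): R1 −= (-1/6)R2 → (0, 1, 0, -3/4)

rank = 3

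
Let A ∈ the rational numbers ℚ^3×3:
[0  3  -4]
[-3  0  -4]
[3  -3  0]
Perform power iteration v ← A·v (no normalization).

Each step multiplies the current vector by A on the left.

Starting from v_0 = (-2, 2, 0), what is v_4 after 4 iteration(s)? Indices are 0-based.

v_0 = (-2, 2, 0).
v_1 = A·v_0 = (6, 6, -12).
v_2 = A·v_1 = (66, 30, 0).
v_3 = A·v_2 = (90, -198, 108).
v_4 = A·v_3 = (-1026, -702, 864).

v_4 = (-1026, -702, 864)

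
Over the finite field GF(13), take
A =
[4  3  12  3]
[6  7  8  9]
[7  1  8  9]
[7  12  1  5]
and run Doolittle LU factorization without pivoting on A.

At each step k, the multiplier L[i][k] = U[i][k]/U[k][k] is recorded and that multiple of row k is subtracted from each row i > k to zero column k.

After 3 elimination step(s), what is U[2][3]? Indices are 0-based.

[col 0] pivot 4
  R1 -= 8*R0 → (0, 9, 3, 11)  (L[1][0] := 8)
  R2 -= 5*R0 → (0, 12, 0, 7)  (L[2][0] := 5)
  R3 -= 5*R0 → (0, 10, 6, 3)  (L[3][0] := 5)
[col 1] pivot 9
  R2 -= 10*R1 → (0, 0, 9, 1)  (L[2][1] := 10)
  R3 -= 4*R1 → (0, 0, 7, 11)  (L[3][1] := 4)
[col 2] pivot 9
  R3 -= 8*R2 → (0, 0, 0, 3)  (L[3][2] := 8)

U[2][3] = 1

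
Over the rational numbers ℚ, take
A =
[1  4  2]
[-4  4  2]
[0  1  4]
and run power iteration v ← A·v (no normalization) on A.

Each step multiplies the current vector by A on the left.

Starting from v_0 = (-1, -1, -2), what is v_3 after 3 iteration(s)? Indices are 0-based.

v_0 = (-1, -1, -2).
v_1 = A·v_0 = (-9, -4, -9).
v_2 = A·v_1 = (-43, 2, -40).
v_3 = A·v_2 = (-115, 100, -158).

v_3 = (-115, 100, -158)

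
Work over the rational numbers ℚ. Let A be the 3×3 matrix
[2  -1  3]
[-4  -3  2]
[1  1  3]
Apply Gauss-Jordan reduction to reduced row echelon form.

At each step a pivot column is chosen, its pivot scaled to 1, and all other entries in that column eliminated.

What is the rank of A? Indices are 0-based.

pivot(0,0)=2: scale R0 → (1, -1/2, 3/2)
  clear (1,0): R1 −= (-4)R0 → (0, -5, 8)
  clear (2,0): R2 −= (1)R0 → (0, 3/2, 3/2)
pivot(1,1)=-5: scale R1 → (0, 1, -8/5)
  clear (0,1): R0 −= (-1/2)R1 → (1, 0, 7/10)
  clear (2,1): R2 −= (3/2)R1 → (0, 0, 39/10)
pivot(2,2)=39/10: scale R2 → (0, 0, 1)
  clear (0,2): R0 −= (7/10)R2 → (1, 0, 0)
  clear (1,2): R1 −= (-8/5)R2 → (0, 1, 0)

rank = 3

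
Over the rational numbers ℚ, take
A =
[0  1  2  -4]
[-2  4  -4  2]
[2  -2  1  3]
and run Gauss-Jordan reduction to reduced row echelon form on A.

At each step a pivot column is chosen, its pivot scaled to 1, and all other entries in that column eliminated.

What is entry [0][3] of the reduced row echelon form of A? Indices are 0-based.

[1] R0 <-> R1
[1] R0 /= -2  ⇒  (1, -2, 2, -1)
     R2 -= 2·R0  ⇒  (0, 2, -3, 5)
[2] R1 /= 1  ⇒  (0, 1, 2, -4)
     R0 -= -2·R1  ⇒  (1, 0, 6, -9)
     R2 -= 2·R1  ⇒  (0, 0, -7, 13)
[3] R2 /= -7  ⇒  (0, 0, 1, -13/7)
     R0 -= 6·R2  ⇒  (1, 0, 0, 15/7)
     R1 -= 2·R2  ⇒  (0, 1, 0, -2/7)

M[0][3] = 15/7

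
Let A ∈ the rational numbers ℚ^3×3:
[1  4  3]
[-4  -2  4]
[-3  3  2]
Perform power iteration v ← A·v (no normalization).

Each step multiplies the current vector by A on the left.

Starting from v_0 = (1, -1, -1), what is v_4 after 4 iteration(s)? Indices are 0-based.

v_0 = (1, -1, -1).
v_1 = A·v_0 = (-6, -6, -8).
v_2 = A·v_1 = (-54, 4, -16).
v_3 = A·v_2 = (-86, 144, 142).
v_4 = A·v_3 = (916, 624, 974).

v_4 = (916, 624, 974)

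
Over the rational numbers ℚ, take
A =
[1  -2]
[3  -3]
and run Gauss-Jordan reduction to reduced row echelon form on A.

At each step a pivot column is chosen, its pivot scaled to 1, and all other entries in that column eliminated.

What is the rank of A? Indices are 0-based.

pivot(0,0)=1: scale R0 → (1, -2)
  clear (1,0): R1 −= (3)R0 → (0, 3)
pivot(1,1)=3: scale R1 → (0, 1)
  clear (0,1): R0 −= (-2)R1 → (1, 0)

rank = 2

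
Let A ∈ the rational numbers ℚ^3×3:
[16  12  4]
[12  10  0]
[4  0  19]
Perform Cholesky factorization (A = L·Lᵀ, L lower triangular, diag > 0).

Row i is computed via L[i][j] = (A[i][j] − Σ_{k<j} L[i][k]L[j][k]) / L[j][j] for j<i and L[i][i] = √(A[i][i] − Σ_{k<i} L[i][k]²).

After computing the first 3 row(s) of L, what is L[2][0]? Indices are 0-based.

Step 1: L[0][0] = √(16) = 4.
  L[1][0] = (12) / L[0][0] = 3.
Step 2: L[1][1] = √(1) = 1.
  L[2][0] = (4) / L[0][0] = 1.
  L[2][1] = (-3) / L[1][1] = -3.
Step 3: L[2][2] = √(9) = 3.

L[2][0] = 1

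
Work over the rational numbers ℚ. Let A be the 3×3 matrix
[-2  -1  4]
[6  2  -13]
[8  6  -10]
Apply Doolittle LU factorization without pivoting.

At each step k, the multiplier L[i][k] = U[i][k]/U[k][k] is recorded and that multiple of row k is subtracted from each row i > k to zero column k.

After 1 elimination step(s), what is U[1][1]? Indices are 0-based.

Step 1: pivot at (0,0) is -2.
  row1 ← row1 − (-3)·row0  ⇒  L[1][0]=-3, U row1=(0, -1, -1)
  row2 ← row2 − (-4)·row0  ⇒  L[2][0]=-4, U row2=(0, 2, 6)

U[1][1] = -1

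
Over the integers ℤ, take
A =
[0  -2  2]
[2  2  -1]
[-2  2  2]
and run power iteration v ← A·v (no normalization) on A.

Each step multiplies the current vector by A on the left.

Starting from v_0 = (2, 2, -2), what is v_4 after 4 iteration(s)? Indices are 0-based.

v_0 = (2, 2, -2).
v_1 = A·v_0 = (-8, 10, -4).
v_2 = A·v_1 = (-28, 8, 28).
v_3 = A·v_2 = (40, -68, 128).
v_4 = A·v_3 = (392, -184, 40).

v_4 = (392, -184, 40)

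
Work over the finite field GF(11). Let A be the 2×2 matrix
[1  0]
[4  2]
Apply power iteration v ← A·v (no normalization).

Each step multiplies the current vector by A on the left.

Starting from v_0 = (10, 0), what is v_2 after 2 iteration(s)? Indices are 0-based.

v_0 = (10, 0).
v_1 = A·v_0 = (10, 7).
v_2 = A·v_1 = (10, 10).

v_2 = (10, 10)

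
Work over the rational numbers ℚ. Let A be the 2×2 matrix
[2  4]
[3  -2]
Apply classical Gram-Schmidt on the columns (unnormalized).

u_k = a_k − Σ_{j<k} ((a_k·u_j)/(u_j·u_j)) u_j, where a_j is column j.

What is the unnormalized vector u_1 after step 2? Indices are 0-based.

Step 1: u_0 = a_0 = (2, 3).
Step 2: u_1 = a_1 − (2/13)·u_0 = (48/13, -32/13).

u_1 = (48/13, -32/13)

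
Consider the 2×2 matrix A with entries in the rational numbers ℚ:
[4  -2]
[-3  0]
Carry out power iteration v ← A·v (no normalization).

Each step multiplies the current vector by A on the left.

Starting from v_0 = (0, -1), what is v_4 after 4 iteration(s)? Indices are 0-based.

v_4 = (224, -132)

v_0 = (0, -1).
v_1 = A·v_0 = (2, 0).
v_2 = A·v_1 = (8, -6).
v_3 = A·v_2 = (44, -24).
v_4 = A·v_3 = (224, -132).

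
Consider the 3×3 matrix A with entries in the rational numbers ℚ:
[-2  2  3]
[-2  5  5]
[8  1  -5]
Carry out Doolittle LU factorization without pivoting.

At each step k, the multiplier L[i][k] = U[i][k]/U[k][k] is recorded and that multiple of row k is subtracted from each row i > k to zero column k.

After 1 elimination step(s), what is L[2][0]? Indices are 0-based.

k=0: U[0][0]=-2
  eliminate (1,0): mult=1, new row 1: (0, 3, 2); set L[1][0]=1
  eliminate (2,0): mult=-4, new row 2: (0, 9, 7); set L[2][0]=-4

L[2][0] = -4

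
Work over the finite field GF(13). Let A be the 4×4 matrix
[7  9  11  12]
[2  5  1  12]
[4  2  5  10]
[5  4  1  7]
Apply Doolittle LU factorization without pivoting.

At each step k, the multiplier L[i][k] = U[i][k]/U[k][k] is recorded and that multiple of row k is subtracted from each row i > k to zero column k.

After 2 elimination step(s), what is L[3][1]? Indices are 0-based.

[col 0] pivot 7
  R1 -= 4*R0 → (0, 8, 9, 3)  (L[1][0] := 4)
  R2 -= 8*R0 → (0, 8, 8, 5)  (L[2][0] := 8)
  R3 -= 10*R0 → (0, 5, 8, 4)  (L[3][0] := 10)
[col 1] pivot 8
  R2 -= 1*R1 → (0, 0, 12, 2)  (L[2][1] := 1)
  R3 -= 12*R1 → (0, 0, 4, 7)  (L[3][1] := 12)

L[3][1] = 12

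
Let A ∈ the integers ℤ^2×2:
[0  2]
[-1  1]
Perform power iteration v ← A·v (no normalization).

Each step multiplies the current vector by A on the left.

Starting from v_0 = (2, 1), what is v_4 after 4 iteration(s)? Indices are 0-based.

v_4 = (-2, 5)

v_0 = (2, 1).
v_1 = A·v_0 = (2, -1).
v_2 = A·v_1 = (-2, -3).
v_3 = A·v_2 = (-6, -1).
v_4 = A·v_3 = (-2, 5).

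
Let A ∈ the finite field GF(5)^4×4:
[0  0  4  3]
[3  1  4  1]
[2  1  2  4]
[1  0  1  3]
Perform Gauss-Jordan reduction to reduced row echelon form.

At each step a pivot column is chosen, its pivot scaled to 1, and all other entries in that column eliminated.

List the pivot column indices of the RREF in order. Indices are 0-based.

pivot columns: 0, 1, 2, 3

pivot(0,0): swap R0↔R1
pivot(0,0)=3: scale R0 → (1, 2, 3, 2)
  clear (2,0): R2 −= (2)R0 → (0, 2, 1, 0)
  clear (3,0): R3 −= (1)R0 → (0, 3, 3, 1)
pivot(1,1): swap R1↔R2
pivot(1,1)=2: scale R1 → (0, 1, 3, 0)
  clear (0,1): R0 −= (2)R1 → (1, 0, 2, 2)
  clear (3,1): R3 −= (3)R1 → (0, 0, 4, 1)
pivot(2,2)=4: scale R2 → (0, 0, 1, 2)
  clear (0,2): R0 −= (2)R2 → (1, 0, 0, 3)
  clear (1,2): R1 −= (3)R2 → (0, 1, 0, 4)
  clear (3,2): R3 −= (4)R2 → (0, 0, 0, 3)
pivot(3,3)=3: scale R3 → (0, 0, 0, 1)
  clear (0,3): R0 −= (3)R3 → (1, 0, 0, 0)
  clear (1,3): R1 −= (4)R3 → (0, 1, 0, 0)
  clear (2,3): R2 −= (2)R3 → (0, 0, 1, 0)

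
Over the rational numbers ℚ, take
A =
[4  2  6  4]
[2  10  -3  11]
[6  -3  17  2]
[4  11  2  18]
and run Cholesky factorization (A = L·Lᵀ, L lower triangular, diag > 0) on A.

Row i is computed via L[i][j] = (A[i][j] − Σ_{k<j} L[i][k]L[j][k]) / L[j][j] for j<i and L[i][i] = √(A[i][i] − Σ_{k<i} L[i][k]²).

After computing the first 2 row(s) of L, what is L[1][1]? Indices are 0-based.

L[1][1] = 3

Step 1: L[0][0] = √(4) = 2.
  L[1][0] = (2) / L[0][0] = 1.
Step 2: L[1][1] = √(9) = 3.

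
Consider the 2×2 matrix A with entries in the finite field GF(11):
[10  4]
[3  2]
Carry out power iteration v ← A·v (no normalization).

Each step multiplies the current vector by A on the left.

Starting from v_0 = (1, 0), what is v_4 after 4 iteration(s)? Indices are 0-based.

v_4 = (5, 10)

v_0 = (1, 0).
v_1 = A·v_0 = (10, 3).
v_2 = A·v_1 = (2, 3).
v_3 = A·v_2 = (10, 1).
v_4 = A·v_3 = (5, 10).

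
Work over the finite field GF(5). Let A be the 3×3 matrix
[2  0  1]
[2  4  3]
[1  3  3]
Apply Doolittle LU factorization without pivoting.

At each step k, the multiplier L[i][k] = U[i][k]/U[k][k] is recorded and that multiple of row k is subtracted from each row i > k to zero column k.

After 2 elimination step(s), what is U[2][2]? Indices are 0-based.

U[2][2] = 1

k=0: U[0][0]=2
  eliminate (1,0): mult=1, new row 1: (0, 4, 2); set L[1][0]=1
  eliminate (2,0): mult=3, new row 2: (0, 3, 0); set L[2][0]=3
k=1: U[1][1]=4
  eliminate (2,1): mult=2, new row 2: (0, 0, 1); set L[2][1]=2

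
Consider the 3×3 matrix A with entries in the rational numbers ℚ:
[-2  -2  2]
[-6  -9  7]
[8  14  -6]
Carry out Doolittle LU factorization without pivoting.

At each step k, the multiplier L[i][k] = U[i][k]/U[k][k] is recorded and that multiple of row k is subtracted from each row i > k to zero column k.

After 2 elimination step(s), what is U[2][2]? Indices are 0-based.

U[2][2] = 4

Step 1: pivot at (0,0) is -2.
  row1 ← row1 − (3)·row0  ⇒  L[1][0]=3, U row1=(0, -3, 1)
  row2 ← row2 − (-4)·row0  ⇒  L[2][0]=-4, U row2=(0, 6, 2)
Step 2: pivot at (1,1) is -3.
  row2 ← row2 − (-2)·row1  ⇒  L[2][1]=-2, U row2=(0, 0, 4)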